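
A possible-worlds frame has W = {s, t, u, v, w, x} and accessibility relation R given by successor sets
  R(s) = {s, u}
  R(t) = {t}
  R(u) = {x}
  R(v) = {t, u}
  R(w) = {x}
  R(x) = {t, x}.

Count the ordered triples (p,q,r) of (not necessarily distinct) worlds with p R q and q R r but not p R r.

4

Enumerating: (s,u,x), (u,x,t), (v,u,x), (w,x,t).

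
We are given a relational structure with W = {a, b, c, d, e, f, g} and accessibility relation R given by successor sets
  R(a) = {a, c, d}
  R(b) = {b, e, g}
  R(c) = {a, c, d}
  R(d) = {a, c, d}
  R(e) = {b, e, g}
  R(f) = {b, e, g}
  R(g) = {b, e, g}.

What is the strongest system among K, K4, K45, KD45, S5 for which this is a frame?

KD45

Transitive (axiom 4): yes — every two-step R-path is closed by a direct edge.
Euclidean (axiom 5): yes — any two successors of a common world are R-related.
Serial (axiom D): yes — every world has a successor (e.g. a R a).
Reflexive (axiom T): no — f is not related to itself.
So F validates K, K4, K45, KD45; S5 would additionally require R to be reflexive. The strongest is KD45.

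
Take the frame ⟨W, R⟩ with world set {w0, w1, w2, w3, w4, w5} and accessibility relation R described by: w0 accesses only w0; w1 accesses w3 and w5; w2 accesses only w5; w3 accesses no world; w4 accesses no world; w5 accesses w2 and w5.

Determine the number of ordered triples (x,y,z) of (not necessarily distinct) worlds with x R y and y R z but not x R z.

2

Enumerating: (w1,w5,w2), (w2,w5,w2).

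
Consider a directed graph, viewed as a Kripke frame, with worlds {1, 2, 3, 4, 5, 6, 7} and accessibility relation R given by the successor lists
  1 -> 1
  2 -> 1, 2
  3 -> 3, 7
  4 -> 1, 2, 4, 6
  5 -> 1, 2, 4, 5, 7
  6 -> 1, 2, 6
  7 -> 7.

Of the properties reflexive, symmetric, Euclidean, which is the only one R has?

reflexive

Reflexive: yes — every world is R-related to itself.
Symmetric: no — 2 R 1 but not 1 R 2.
Euclidean: no — 4 R 1 and 4 R 2, but not 1 R 2.
Only reflexive holds.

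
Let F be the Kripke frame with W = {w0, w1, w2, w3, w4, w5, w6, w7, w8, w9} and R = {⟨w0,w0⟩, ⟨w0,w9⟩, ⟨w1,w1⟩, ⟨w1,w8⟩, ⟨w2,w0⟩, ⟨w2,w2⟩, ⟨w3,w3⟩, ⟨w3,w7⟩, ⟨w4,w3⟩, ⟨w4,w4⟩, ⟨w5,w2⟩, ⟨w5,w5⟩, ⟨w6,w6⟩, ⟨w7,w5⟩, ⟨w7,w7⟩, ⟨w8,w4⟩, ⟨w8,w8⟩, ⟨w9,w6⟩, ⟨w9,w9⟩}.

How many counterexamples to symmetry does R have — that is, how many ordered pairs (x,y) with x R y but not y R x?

9

Enumerating: (w0,w9), (w1,w8), (w2,w0), (w3,w7), (w4,w3), (w5,w2), (w7,w5), (w8,w4), (w9,w6).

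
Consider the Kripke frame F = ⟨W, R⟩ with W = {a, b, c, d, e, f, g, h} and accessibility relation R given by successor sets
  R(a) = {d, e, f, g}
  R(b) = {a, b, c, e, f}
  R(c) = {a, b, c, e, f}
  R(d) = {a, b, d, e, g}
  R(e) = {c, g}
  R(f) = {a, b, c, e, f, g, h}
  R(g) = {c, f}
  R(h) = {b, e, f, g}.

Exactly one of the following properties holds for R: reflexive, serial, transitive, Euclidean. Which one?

serial

Reflexive: no — a is not related to itself.
Serial: yes — every world has a successor (e.g. a R d).
Transitive: no — a R d and d R b, but not a R b.
Euclidean: no — a R d and a R f, but not d R f.
Only serial holds.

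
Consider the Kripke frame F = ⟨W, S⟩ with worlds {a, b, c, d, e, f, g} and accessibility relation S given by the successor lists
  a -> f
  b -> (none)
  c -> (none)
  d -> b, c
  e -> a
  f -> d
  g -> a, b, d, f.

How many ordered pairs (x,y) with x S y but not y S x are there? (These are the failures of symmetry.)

Enumerating: (a,f), (d,b), (d,c), (e,a), (f,d), (g,a), (g,b), (g,d), (g,f).

9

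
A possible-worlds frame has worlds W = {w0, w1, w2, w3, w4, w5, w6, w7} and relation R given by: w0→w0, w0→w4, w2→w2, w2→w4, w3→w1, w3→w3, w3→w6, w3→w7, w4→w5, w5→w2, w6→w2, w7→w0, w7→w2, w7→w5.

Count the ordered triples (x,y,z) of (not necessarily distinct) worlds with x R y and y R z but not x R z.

11

Enumerating: (w0,w4,w5), (w2,w4,w5), (w3,w6,w2), (w3,w7,w0), (w3,w7,w2), (w3,w7,w5), (w4,w5,w2), (w5,w2,w4), (w6,w2,w4), (w7,w0,w4), (w7,w2,w4).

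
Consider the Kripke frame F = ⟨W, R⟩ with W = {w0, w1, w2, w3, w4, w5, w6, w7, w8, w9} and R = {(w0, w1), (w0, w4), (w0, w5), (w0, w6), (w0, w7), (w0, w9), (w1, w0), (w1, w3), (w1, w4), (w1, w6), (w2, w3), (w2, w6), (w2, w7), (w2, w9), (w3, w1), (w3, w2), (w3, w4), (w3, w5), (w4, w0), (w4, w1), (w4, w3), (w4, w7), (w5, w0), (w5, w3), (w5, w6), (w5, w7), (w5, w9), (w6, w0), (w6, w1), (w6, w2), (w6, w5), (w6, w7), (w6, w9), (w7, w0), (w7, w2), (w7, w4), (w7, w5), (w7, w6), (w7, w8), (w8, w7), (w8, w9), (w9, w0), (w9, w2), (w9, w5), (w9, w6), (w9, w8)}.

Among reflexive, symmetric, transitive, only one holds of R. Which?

Reflexive: no — w0 is not related to itself.
Symmetric: yes — every pair in R has its reverse in R.
Transitive: no — w0 R w1 and w1 R w3, but not w0 R w3.
Only symmetric holds.

symmetric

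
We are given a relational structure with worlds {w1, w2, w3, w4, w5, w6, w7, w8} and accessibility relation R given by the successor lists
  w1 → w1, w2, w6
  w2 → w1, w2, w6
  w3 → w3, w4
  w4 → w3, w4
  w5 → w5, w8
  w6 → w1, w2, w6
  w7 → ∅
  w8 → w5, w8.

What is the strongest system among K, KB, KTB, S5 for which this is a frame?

Symmetric (axiom B): yes — every pair in R has its reverse in R.
Reflexive (axiom T): no — w7 is not related to itself.
Euclidean (axiom 5): yes — any two successors of a common world are R-related.
So F validates K, KB; KTB would additionally require R to be reflexive. The strongest is KB.

KB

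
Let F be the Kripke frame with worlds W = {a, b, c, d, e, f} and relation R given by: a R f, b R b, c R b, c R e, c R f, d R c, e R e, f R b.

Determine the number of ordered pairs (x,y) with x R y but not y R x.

Enumerating: (a,f), (c,b), (c,e), (c,f), (d,c), (f,b).

6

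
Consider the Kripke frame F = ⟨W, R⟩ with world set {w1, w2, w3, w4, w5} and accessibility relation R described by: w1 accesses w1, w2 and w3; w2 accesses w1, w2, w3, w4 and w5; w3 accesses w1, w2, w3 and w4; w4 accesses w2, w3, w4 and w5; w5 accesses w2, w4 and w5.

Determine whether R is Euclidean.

No

Euclidean: no — w2 R w1 and w2 R w4, but not w1 R w4.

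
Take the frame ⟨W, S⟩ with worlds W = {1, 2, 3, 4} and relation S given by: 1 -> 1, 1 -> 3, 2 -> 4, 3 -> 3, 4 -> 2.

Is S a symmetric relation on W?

Symmetric: no — 1 S 3 but not 3 S 1.

No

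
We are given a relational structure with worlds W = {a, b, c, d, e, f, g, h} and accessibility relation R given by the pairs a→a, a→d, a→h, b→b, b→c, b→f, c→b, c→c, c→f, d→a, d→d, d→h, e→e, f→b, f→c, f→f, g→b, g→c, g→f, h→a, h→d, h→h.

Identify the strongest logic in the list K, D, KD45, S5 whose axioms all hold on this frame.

KD45

Serial (axiom D): yes — every world has a successor (e.g. a R a).
Euclidean (axiom 5): yes — any two successors of a common world are R-related.
Transitive (axiom 4): yes — every two-step R-path is closed by a direct edge.
Reflexive (axiom T): no — g is not related to itself.
So F validates K, D, KD45; S5 would additionally require R to be reflexive. The strongest is KD45.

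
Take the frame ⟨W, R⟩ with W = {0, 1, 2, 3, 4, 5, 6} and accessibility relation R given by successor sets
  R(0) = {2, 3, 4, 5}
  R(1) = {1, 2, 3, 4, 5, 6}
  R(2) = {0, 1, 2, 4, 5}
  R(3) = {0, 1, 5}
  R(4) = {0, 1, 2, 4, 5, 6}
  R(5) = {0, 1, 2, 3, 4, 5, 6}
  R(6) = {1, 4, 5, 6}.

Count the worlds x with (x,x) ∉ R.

Enumerating: 0, 3.

2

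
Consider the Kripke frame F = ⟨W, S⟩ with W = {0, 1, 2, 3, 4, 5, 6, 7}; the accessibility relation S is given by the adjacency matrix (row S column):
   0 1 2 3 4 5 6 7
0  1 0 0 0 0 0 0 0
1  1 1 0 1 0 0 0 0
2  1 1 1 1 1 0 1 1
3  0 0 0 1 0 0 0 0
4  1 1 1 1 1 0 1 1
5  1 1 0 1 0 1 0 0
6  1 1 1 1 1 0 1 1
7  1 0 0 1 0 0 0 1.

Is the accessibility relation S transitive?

Yes

Transitive: yes — every two-step S-path is closed by a direct edge.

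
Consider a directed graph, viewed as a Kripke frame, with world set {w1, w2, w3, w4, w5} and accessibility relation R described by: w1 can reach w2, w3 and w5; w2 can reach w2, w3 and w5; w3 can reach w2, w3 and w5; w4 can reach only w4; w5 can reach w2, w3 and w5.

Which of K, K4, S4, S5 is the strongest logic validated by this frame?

Transitive (axiom 4): yes — every two-step R-path is closed by a direct edge.
Reflexive (axiom T): no — w1 is not related to itself.
Euclidean (axiom 5): yes — any two successors of a common world are R-related.
So F validates K, K4; S4 would additionally require R to be reflexive. The strongest is K4.

K4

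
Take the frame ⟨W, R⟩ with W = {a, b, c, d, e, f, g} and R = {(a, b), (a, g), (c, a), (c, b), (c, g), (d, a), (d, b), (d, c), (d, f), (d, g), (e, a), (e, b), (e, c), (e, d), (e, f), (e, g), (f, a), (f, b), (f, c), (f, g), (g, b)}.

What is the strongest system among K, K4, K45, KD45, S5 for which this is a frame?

K4

Transitive (axiom 4): yes — every two-step R-path is closed by a direct edge.
Euclidean (axiom 5): no — a R b and a R g, but not b R g.
Serial (axiom D): no — b has no R-successor.
Reflexive (axiom T): no — a is not related to itself.
So F validates K, K4; K45 would additionally require R to be Euclidean. The strongest is K4.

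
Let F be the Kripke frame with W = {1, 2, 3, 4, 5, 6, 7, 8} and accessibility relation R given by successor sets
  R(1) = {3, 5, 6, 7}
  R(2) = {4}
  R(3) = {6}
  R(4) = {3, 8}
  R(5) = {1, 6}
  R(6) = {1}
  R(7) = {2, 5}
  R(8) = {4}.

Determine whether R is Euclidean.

No

Euclidean: no — 1 R 3 and 1 R 5, but not 3 R 5.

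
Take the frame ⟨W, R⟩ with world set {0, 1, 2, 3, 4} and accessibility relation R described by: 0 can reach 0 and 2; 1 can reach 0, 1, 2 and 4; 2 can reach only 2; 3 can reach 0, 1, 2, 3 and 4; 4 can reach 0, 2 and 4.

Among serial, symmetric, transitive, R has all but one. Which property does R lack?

Serial: yes — every world has a successor (e.g. 0 R 0).
Symmetric: no — 0 R 2 but not 2 R 0.
Transitive: yes — every two-step R-path is closed by a direct edge.
Only symmetric fails.

symmetric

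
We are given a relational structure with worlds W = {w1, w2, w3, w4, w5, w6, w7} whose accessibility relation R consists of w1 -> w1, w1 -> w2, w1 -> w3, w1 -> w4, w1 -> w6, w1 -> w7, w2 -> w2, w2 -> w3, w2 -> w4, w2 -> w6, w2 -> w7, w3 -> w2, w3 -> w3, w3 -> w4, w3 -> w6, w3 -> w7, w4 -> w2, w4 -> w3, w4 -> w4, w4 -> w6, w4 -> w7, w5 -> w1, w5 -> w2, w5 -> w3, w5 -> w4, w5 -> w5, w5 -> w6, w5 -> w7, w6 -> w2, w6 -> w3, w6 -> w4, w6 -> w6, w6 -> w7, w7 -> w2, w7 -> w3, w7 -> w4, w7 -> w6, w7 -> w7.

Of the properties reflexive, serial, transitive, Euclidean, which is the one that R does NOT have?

Reflexive: yes — every world is R-related to itself.
Serial: yes — every world has a successor (e.g. w1 R w1).
Transitive: yes — every two-step R-path is closed by a direct edge.
Euclidean: no — w5 R w2 and w5 R w1, but not w2 R w1.
Only Euclidean fails.

Euclidean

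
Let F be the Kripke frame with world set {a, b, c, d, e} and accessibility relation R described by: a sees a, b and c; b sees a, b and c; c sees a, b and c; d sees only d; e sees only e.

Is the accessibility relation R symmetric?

Symmetric: yes — every pair in R has its reverse in R.

Yes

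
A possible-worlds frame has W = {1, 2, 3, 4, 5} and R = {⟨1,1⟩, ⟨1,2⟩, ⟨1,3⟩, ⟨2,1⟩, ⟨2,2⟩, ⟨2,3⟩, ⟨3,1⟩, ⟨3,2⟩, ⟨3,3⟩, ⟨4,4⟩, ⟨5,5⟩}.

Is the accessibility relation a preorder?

Yes

Reflexive: yes — every world is R-related to itself.
Transitive: yes — every two-step R-path is closed by a direct edge.
So R is a preorder.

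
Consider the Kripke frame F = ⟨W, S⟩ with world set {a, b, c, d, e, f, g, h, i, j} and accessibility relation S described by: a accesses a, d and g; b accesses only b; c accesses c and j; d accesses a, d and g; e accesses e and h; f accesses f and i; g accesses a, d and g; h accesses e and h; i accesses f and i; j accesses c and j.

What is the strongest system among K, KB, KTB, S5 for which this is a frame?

S5

Symmetric (axiom B): yes — every pair in S has its reverse in S.
Reflexive (axiom T): yes — every world is S-related to itself.
Euclidean (axiom 5): yes — any two successors of a common world are S-related.
So F validates K, KB, KTB, S5. The strongest is S5.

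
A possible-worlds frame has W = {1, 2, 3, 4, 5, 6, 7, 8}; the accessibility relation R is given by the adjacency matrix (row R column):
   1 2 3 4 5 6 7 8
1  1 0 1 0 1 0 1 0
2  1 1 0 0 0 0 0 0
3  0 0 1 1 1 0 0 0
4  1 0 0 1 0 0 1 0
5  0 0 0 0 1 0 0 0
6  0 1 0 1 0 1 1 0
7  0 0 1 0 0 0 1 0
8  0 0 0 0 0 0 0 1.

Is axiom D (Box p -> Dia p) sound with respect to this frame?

The schema D characterises exactly the serial frames.
Serial: yes — every world has a successor (e.g. 1 R 1).

Yes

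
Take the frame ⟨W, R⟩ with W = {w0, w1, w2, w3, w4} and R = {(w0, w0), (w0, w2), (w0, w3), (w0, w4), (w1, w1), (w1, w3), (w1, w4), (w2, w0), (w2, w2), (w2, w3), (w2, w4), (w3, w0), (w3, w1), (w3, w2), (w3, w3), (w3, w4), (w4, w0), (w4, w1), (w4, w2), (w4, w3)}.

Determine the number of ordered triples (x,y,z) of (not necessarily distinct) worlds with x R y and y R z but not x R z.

Enumerating: (w0,w3,w1), (w0,w4,w1), (w1,w3,w0), (w1,w3,w2), (w1,w4,w0), (w1,w4,w2), (w2,w3,w1), (w2,w4,w1), (w4,w0,w4), (w4,w1,w4), (w4,w2,w4), (w4,w3,w4).

12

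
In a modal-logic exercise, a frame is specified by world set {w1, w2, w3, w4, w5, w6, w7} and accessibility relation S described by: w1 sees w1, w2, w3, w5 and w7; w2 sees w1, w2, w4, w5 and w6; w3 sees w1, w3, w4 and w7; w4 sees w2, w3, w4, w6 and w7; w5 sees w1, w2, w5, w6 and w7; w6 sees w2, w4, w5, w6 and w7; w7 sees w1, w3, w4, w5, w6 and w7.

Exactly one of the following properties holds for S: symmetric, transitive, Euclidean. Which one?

symmetric

Symmetric: yes — every pair in S has its reverse in S.
Transitive: no — w1 S w2 and w2 S w4, but not w1 S w4.
Euclidean: no — w1 S w2 and w1 S w3, but not w2 S w3.
Only symmetric holds.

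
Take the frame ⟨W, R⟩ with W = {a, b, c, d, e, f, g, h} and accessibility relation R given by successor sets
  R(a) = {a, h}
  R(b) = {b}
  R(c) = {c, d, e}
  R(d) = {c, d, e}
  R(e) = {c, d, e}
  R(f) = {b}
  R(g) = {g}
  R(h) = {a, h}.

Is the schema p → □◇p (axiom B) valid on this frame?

Axiom B corresponds to the accessibility relation being symmetric.
Symmetric: no — f R b but not b R f.

No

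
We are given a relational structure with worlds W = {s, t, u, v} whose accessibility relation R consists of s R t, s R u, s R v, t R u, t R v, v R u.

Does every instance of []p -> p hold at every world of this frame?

No

By correspondence theory, T is valid on a frame iff R is reflexive.
Reflexive: no — s is not related to itself.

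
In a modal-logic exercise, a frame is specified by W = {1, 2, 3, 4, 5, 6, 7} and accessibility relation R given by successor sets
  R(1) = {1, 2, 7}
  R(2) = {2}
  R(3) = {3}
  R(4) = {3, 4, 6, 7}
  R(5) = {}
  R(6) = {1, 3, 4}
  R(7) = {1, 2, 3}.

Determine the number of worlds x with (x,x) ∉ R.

Enumerating: 5, 6, 7.

3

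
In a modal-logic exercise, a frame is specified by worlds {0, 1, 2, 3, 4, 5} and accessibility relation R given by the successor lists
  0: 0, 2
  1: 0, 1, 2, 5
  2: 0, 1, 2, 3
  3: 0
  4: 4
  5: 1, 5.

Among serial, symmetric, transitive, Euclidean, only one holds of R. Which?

serial

Serial: yes — every world has a successor (e.g. 0 R 0).
Symmetric: no — 1 R 0 but not 0 R 1.
Transitive: no — 0 R 2 and 2 R 1, but not 0 R 1.
Euclidean: no — 1 R 0 and 1 R 5, but not 0 R 5.
Only serial holds.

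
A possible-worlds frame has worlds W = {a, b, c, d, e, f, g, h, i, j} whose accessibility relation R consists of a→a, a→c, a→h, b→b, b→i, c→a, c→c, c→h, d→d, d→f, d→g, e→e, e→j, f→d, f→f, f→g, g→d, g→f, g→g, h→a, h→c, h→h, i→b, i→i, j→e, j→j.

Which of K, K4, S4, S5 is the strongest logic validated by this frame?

Transitive (axiom 4): yes — every two-step R-path is closed by a direct edge.
Reflexive (axiom T): yes — every world is R-related to itself.
Euclidean (axiom 5): yes — any two successors of a common world are R-related.
So F validates K, K4, S4, S5. The strongest is S5.

S5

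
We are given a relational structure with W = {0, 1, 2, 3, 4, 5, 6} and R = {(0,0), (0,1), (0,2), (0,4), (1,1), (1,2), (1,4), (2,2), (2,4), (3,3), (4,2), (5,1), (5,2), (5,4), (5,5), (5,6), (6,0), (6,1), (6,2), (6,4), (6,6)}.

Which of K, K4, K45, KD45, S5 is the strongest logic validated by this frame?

Transitive (axiom 4): no — 5 R 6 and 6 R 0, but not 5 R 0.
Euclidean (axiom 5): no — 0 R 2 and 0 R 1, but not 2 R 1.
Serial (axiom D): yes — every world has a successor (e.g. 0 R 0).
Reflexive (axiom T): no — 4 is not related to itself.
So F validates K; K4 would additionally require R to be transitive. The strongest is K.

K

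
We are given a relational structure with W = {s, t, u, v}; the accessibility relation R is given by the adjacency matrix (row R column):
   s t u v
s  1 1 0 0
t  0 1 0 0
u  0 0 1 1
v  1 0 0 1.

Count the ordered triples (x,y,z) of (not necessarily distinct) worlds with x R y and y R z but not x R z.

2

Enumerating: (u,v,s), (v,s,t).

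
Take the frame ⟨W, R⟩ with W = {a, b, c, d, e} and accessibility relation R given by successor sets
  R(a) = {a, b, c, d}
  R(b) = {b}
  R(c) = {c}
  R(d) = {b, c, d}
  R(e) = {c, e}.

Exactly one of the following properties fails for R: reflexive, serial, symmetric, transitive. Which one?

Reflexive: yes — every world is R-related to itself.
Serial: yes — every world has a successor (e.g. a R a).
Symmetric: no — a R b but not b R a.
Transitive: yes — every two-step R-path is closed by a direct edge.
Only symmetric fails.

symmetric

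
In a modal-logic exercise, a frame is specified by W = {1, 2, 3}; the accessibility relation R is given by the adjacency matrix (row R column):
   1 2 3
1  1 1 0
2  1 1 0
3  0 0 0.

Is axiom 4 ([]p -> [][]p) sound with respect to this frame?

Axiom 4 corresponds to the accessibility relation being transitive.
Transitive: yes — every two-step R-path is closed by a direct edge.

Yes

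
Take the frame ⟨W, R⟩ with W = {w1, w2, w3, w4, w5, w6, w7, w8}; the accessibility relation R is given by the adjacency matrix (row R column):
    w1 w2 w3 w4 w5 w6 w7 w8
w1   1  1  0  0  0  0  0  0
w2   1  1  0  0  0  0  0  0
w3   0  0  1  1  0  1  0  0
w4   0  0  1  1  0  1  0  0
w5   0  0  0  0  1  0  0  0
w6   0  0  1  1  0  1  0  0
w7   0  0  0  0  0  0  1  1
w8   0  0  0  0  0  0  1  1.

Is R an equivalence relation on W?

Yes

Reflexive: yes — every world is R-related to itself.
Symmetric: yes — every pair in R has its reverse in R.
Transitive: yes — every two-step R-path is closed by a direct edge.
So R is an equivalence relation.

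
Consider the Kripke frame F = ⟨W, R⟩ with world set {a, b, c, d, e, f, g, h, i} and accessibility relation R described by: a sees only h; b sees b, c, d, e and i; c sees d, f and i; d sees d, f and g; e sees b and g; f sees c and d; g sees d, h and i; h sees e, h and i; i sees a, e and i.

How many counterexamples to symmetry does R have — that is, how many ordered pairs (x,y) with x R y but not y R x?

Enumerating: (a,h), (b,c), (b,d), (b,i), (c,d), (c,i), (e,g), (g,h), (g,i), (h,e), (h,i), (i,a), (i,e).

13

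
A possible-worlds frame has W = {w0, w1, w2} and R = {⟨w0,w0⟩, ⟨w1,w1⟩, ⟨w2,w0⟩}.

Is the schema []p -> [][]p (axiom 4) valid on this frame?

Yes

The schema 4 characterises exactly the transitive frames.
Transitive: yes — every two-step R-path is closed by a direct edge.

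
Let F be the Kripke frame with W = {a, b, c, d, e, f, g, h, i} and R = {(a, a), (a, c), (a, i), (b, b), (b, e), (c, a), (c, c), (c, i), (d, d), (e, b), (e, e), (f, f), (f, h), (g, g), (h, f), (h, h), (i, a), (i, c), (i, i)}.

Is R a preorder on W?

Yes

Reflexive: yes — every world is R-related to itself.
Transitive: yes — every two-step R-path is closed by a direct edge.
So R is a preorder.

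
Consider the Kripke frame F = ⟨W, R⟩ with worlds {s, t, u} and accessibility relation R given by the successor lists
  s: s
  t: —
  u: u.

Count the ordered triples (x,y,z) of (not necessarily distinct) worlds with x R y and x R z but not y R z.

0

R is Euclidean; there are no such tuples.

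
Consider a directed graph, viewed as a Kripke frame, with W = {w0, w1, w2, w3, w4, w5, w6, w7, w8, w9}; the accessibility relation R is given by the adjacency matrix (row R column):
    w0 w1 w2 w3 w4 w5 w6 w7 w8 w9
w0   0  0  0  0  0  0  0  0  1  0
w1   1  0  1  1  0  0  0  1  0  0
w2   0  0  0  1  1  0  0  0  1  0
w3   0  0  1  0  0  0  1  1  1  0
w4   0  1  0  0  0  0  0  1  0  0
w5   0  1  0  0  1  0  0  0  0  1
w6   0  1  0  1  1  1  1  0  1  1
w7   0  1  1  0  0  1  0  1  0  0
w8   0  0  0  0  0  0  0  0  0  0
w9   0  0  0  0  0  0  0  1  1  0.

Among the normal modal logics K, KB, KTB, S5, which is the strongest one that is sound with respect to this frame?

K

Symmetric (axiom B): no — w0 R w8 but not w8 R w0.
Reflexive (axiom T): no — w0 is not related to itself.
Euclidean (axiom 5): no — w1 R w0 and w1 R w2, but not w0 R w2.
So F validates K; KB would additionally require R to be symmetric. The strongest is K.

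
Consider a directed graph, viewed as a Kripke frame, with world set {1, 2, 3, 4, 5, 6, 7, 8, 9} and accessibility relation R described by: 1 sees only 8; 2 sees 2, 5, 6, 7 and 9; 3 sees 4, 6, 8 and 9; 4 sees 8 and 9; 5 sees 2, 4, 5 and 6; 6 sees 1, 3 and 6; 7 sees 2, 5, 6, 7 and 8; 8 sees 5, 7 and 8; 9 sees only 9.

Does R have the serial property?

Serial: yes — every world has a successor (e.g. 1 R 8).

Yes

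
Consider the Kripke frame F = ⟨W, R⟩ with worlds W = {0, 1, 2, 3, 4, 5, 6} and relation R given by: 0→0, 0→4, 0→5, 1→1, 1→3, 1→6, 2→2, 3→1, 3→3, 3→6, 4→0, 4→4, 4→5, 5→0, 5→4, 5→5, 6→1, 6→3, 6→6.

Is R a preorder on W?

Reflexive: yes — every world is R-related to itself.
Transitive: yes — every two-step R-path is closed by a direct edge.
So R is a preorder.

Yes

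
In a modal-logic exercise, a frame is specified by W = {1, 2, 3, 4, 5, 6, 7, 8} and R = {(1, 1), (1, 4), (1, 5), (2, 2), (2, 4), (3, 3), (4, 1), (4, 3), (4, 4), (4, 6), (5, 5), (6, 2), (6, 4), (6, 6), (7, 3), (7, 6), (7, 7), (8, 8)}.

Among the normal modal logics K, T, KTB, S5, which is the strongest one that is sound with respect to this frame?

Reflexive (axiom T): yes — every world is R-related to itself.
Symmetric (axiom B): no — 1 R 5 but not 5 R 1.
Euclidean (axiom 5): no — 1 R 4 and 1 R 5, but not 4 R 5.
So F validates K, T; KTB would additionally require R to be symmetric. The strongest is T.

T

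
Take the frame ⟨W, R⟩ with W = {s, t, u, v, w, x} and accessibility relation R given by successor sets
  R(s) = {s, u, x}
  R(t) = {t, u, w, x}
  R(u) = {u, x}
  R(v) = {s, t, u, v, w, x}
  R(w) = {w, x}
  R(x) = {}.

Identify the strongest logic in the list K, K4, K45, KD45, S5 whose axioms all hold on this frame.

Transitive (axiom 4): yes — every two-step R-path is closed by a direct edge.
Euclidean (axiom 5): no — s R x and s R u, but not x R u.
Serial (axiom D): no — x has no R-successor.
Reflexive (axiom T): no — x is not related to itself.
So F validates K, K4; K45 would additionally require R to be Euclidean. The strongest is K4.

K4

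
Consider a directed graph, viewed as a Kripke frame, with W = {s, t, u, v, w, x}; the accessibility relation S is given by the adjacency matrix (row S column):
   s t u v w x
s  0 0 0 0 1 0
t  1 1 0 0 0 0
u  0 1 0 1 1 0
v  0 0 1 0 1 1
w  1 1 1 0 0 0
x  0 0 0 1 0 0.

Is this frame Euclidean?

Euclidean: no — u S t and u S v, but not t S v.

No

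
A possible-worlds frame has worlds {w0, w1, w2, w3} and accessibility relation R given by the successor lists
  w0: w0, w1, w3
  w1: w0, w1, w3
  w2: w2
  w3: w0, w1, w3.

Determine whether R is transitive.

Transitive: yes — every two-step R-path is closed by a direct edge.

Yes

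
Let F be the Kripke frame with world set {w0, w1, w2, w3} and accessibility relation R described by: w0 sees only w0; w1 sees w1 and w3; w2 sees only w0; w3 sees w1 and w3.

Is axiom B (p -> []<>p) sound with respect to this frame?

No

The schema B characterises exactly the symmetric frames.
Symmetric: no — w2 R w0 but not w0 R w2.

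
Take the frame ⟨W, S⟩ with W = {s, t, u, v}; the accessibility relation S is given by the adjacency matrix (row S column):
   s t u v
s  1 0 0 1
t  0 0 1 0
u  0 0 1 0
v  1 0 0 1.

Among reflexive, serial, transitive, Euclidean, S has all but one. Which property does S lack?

Reflexive: no — t is not related to itself.
Serial: yes — every world has a successor (e.g. s S s).
Transitive: yes — every two-step S-path is closed by a direct edge.
Euclidean: yes — any two successors of a common world are S-related.
Only reflexive fails.

reflexive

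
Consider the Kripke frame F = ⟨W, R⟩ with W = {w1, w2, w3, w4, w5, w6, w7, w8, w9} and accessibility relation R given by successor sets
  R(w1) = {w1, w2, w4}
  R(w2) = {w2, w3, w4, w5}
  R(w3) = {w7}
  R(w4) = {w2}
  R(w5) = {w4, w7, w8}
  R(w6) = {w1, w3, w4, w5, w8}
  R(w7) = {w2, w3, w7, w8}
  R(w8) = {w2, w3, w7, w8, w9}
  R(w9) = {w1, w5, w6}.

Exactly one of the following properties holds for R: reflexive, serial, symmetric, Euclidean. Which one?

serial

Reflexive: no — w3 is not related to itself.
Serial: yes — every world has a successor (e.g. w1 R w1).
Symmetric: no — w1 R w2 but not w2 R w1.
Euclidean: no — w2 R w3 and w2 R w4, but not w3 R w4.
Only serial holds.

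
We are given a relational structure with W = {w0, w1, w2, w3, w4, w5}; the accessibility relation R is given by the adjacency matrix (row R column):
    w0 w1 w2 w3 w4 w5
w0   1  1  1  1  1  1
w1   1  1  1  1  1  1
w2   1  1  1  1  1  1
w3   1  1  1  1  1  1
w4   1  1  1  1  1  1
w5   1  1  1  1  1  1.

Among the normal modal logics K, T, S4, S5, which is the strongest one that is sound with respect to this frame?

Reflexive (axiom T): yes — every world is R-related to itself.
Transitive (axiom 4): yes — every two-step R-path is closed by a direct edge.
Euclidean (axiom 5): yes — any two successors of a common world are R-related.
So F validates K, T, S4, S5. The strongest is S5.

S5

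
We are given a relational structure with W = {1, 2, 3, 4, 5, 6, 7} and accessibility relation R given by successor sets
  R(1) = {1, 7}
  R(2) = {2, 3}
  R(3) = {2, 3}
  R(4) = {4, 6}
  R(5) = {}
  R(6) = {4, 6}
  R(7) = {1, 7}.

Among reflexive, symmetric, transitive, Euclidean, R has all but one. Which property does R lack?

reflexive

Reflexive: no — 5 is not related to itself.
Symmetric: yes — every pair in R has its reverse in R.
Transitive: yes — every two-step R-path is closed by a direct edge.
Euclidean: yes — any two successors of a common world are R-related.
Only reflexive fails.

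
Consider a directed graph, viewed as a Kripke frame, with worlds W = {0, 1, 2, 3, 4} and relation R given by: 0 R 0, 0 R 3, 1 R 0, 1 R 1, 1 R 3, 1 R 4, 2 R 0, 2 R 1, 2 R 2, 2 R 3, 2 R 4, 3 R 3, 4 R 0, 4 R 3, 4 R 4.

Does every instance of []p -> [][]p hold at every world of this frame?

By correspondence theory, 4 is valid on a frame iff R is transitive.
Transitive: yes — every two-step R-path is closed by a direct edge.

Yes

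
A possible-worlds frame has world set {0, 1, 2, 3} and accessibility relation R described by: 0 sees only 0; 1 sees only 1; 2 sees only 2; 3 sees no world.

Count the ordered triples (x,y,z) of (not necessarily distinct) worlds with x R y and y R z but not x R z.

R is transitive; there are no such tuples.

0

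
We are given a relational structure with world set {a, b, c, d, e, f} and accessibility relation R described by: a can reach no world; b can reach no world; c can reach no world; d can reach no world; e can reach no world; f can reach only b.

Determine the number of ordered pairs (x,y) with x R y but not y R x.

Enumerating: (f,b).

1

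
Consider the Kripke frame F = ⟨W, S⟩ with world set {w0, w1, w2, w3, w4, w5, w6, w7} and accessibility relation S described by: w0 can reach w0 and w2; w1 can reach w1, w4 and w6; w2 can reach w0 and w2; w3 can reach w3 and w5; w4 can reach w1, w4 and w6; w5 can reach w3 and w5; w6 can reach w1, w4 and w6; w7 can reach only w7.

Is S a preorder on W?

Reflexive: yes — every world is S-related to itself.
Transitive: yes — every two-step S-path is closed by a direct edge.
So S is a preorder.

Yes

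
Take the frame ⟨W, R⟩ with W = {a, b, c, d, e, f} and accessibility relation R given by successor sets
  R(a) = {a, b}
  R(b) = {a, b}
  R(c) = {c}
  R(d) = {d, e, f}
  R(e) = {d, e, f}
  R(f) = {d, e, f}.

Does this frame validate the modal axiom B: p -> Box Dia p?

The schema B characterises exactly the symmetric frames.
Symmetric: yes — every pair in R has its reverse in R.

Yes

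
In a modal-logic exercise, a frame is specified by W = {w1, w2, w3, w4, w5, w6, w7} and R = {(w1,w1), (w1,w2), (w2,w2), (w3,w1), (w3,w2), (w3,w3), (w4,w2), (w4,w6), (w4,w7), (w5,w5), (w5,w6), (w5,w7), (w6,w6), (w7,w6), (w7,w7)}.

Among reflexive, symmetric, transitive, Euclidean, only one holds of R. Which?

transitive

Reflexive: no — w4 is not related to itself.
Symmetric: no — w1 R w2 but not w2 R w1.
Transitive: yes — every two-step R-path is closed by a direct edge.
Euclidean: no — w3 R w2 and w3 R w1, but not w2 R w1.
Only transitive holds.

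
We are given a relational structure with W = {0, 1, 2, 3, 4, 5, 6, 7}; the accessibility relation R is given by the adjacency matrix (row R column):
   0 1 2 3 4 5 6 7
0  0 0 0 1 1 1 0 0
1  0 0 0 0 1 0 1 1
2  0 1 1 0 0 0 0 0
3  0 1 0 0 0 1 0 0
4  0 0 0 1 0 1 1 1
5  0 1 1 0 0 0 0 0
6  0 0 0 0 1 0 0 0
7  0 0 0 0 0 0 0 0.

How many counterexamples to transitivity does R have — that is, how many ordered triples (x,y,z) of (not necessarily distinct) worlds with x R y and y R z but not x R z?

25

Enumerating: (0,3,1), (0,4,6), (0,4,7), (0,5,1), (0,5,2), (1,4,3), (1,4,5), (2,1,4), (2,1,6), (2,1,7), (3,1,4), (3,1,6), … and 13 more.
Total: 25.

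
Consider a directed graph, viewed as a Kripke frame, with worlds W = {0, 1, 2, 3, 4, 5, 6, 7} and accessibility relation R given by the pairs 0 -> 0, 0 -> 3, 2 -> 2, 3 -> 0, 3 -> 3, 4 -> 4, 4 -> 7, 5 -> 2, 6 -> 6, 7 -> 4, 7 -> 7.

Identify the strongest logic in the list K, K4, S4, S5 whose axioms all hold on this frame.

Transitive (axiom 4): yes — every two-step R-path is closed by a direct edge.
Reflexive (axiom T): no — 1 is not related to itself.
Euclidean (axiom 5): yes — any two successors of a common world are R-related.
So F validates K, K4; S4 would additionally require R to be reflexive. The strongest is K4.

K4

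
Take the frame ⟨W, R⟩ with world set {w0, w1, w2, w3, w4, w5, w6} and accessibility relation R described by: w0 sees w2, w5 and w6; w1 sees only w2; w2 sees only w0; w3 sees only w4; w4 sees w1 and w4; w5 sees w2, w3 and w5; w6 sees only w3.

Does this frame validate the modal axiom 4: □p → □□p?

The schema 4 characterises exactly the transitive frames.
Transitive: no — w0 R w5 and w5 R w3, but not w0 R w3.

No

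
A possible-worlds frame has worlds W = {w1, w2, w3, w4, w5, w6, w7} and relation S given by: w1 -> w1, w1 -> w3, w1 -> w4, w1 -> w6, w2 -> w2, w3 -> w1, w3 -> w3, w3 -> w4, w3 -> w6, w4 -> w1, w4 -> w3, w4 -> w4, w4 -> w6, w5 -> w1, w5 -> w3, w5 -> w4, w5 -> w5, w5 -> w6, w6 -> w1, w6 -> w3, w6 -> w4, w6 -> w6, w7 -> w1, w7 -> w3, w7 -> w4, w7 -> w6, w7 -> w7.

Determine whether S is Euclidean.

Euclidean: no — w5 S w1 and w5 S w5, but not w1 S w5.

No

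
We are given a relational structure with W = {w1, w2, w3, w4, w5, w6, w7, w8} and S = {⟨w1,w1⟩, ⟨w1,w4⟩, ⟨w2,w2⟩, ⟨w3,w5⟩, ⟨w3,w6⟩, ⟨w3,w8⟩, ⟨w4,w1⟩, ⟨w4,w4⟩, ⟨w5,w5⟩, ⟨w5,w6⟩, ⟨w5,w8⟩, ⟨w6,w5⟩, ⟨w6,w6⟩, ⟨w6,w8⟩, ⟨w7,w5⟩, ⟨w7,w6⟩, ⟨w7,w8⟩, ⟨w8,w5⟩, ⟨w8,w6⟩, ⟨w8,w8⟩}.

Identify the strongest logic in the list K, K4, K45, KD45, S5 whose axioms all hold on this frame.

KD45

Transitive (axiom 4): yes — every two-step S-path is closed by a direct edge.
Euclidean (axiom 5): yes — any two successors of a common world are S-related.
Serial (axiom D): yes — every world has a successor (e.g. w1 S w1).
Reflexive (axiom T): no — w3 is not related to itself.
So F validates K, K4, K45, KD45; S5 would additionally require S to be reflexive. The strongest is KD45.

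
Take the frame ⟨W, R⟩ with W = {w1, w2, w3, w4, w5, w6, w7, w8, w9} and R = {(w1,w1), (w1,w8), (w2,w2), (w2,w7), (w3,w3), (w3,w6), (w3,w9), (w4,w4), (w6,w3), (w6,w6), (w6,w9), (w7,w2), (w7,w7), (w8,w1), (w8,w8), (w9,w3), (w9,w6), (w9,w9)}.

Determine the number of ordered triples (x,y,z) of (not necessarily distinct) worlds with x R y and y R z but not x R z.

R is transitive; there are no such tuples.

0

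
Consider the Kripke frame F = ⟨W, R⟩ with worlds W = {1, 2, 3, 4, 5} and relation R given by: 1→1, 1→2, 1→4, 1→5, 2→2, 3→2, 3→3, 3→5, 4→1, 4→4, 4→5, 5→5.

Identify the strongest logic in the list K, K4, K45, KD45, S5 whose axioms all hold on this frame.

Transitive (axiom 4): no — 4 R 1 and 1 R 2, but not 4 R 2.
Euclidean (axiom 5): no — 1 R 2 and 1 R 4, but not 2 R 4.
Serial (axiom D): yes — every world has a successor (e.g. 1 R 1).
Reflexive (axiom T): yes — every world is R-related to itself.
So F validates K; K4 would additionally require R to be transitive. The strongest is K.

K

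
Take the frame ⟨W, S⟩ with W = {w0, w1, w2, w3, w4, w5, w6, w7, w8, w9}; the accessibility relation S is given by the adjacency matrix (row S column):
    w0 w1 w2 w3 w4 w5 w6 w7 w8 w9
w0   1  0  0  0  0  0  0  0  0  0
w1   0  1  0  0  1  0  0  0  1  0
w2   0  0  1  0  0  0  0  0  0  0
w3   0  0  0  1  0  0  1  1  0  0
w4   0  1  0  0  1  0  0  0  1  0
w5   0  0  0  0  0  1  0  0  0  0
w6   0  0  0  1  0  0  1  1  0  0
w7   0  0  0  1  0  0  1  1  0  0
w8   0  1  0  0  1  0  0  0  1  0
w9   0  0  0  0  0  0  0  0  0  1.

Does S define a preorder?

Reflexive: yes — every world is S-related to itself.
Transitive: yes — every two-step S-path is closed by a direct edge.
So S is a preorder.

Yes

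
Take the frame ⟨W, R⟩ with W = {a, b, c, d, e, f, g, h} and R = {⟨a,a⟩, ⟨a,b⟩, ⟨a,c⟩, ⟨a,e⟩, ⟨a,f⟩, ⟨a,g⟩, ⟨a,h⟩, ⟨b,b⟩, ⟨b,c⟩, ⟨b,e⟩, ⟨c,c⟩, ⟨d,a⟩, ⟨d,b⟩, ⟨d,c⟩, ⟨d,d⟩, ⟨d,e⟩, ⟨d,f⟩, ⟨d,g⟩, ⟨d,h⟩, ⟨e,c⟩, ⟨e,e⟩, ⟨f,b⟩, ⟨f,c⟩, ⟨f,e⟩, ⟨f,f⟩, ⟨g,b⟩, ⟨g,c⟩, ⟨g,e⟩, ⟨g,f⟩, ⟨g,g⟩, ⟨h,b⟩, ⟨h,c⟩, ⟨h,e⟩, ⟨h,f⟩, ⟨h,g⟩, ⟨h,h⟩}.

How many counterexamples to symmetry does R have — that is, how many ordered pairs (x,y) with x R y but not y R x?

Enumerating: (a,b), (a,c), (a,e), (a,f), (a,g), (a,h), (b,c), (b,e), (d,a), (d,b), (d,c), (d,e), … and 16 more.
Total: 28.

28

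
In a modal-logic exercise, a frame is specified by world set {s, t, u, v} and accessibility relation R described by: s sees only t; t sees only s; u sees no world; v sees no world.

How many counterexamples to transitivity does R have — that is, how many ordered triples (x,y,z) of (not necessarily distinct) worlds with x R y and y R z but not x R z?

Enumerating: (s,t,s), (t,s,t).

2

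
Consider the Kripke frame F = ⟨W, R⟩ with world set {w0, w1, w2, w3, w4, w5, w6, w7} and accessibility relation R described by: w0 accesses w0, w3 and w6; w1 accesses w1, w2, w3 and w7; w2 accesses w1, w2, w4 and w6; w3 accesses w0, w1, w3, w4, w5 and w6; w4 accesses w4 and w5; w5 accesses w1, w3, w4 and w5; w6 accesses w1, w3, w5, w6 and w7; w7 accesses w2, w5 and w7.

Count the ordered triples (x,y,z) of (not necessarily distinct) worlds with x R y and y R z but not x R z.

39

Enumerating: (w0,w3,w1), (w0,w3,w4), (w0,w3,w5), (w0,w6,w1), (w0,w6,w5), (w0,w6,w7), (w1,w2,w4), (w1,w2,w6), (w1,w3,w0), (w1,w3,w4), (w1,w3,w5), (w1,w3,w6), … and 27 more.
Total: 39.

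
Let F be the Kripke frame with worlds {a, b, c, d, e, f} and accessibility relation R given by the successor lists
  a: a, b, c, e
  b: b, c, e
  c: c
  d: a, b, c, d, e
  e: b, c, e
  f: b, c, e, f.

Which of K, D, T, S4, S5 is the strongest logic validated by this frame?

Serial (axiom D): yes — every world has a successor (e.g. a R a).
Reflexive (axiom T): yes — every world is R-related to itself.
Transitive (axiom 4): yes — every two-step R-path is closed by a direct edge.
Euclidean (axiom 5): no — a R c and a R b, but not c R b.
So F validates K, D, T, S4; S5 would additionally require R to be Euclidean. The strongest is S4.

S4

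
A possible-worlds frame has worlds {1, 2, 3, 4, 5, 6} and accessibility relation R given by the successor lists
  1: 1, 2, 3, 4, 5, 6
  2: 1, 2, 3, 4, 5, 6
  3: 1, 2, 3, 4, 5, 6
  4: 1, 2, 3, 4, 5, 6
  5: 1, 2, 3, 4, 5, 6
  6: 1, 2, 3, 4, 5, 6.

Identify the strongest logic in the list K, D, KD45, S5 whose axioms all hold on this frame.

Serial (axiom D): yes — every world has a successor (e.g. 1 R 1).
Euclidean (axiom 5): yes — any two successors of a common world are R-related.
Transitive (axiom 4): yes — every two-step R-path is closed by a direct edge.
Reflexive (axiom T): yes — every world is R-related to itself.
So F validates K, D, KD45, S5. The strongest is S5.

S5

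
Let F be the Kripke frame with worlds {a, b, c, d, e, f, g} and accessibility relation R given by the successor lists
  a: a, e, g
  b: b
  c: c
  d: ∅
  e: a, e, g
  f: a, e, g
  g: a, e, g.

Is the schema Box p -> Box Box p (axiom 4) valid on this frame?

Axiom 4 corresponds to the accessibility relation being transitive.
Transitive: yes — every two-step R-path is closed by a direct edge.

Yes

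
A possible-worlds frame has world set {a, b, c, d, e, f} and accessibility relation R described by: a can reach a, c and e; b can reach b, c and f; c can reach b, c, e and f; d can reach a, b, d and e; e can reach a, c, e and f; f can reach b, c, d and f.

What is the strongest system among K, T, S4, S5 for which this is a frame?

T

Reflexive (axiom T): yes — every world is R-related to itself.
Transitive (axiom 4): no — a R c and c R b, but not a R b.
Euclidean (axiom 5): no — c R b and c R e, but not b R e.
So F validates K, T; S4 would additionally require R to be transitive. The strongest is T.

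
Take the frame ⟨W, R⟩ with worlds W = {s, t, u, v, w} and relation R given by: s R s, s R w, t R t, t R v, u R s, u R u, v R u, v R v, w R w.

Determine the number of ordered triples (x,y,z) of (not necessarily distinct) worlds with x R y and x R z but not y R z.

4

Enumerating: (s,w,s), (t,v,t), (u,s,u), (v,u,v).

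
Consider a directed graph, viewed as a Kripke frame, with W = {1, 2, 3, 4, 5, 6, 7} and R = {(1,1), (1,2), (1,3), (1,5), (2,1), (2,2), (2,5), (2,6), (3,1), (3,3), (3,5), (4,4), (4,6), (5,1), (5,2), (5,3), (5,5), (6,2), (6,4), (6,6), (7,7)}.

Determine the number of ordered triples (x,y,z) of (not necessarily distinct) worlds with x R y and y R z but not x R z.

10

Enumerating: (1,2,6), (2,1,3), (2,5,3), (2,6,4), (3,1,2), (3,5,2), (4,6,2), (5,2,6), (6,2,1), (6,2,5).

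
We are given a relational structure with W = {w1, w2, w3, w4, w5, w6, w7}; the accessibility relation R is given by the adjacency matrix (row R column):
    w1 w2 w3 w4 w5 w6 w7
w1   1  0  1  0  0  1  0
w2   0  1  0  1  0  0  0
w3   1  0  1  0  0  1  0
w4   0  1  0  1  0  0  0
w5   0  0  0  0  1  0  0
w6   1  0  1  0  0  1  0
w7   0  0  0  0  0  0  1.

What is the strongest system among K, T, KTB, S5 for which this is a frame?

S5

Reflexive (axiom T): yes — every world is R-related to itself.
Symmetric (axiom B): yes — every pair in R has its reverse in R.
Euclidean (axiom 5): yes — any two successors of a common world are R-related.
So F validates K, T, KTB, S5. The strongest is S5.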